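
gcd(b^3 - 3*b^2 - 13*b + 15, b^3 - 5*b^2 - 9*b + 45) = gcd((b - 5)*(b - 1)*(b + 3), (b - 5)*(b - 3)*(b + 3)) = b^2 - 2*b - 15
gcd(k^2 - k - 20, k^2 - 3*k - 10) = k - 5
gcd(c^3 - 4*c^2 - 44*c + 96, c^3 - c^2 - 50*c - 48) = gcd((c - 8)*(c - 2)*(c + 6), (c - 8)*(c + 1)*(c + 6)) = c^2 - 2*c - 48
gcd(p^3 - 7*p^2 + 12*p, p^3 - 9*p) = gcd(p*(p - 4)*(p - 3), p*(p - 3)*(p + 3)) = p^2 - 3*p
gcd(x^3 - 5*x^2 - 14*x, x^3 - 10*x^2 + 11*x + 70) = x^2 - 5*x - 14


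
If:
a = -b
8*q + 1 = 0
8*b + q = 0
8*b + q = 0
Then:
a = -1/64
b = 1/64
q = -1/8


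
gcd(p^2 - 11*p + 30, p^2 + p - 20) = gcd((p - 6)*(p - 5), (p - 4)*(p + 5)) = 1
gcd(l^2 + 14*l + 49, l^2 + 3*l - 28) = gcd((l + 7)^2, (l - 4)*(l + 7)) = l + 7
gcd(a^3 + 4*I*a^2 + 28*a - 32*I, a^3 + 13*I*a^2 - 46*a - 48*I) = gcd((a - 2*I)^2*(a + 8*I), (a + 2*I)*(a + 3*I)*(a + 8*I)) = a + 8*I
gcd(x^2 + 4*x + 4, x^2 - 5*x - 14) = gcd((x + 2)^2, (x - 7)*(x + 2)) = x + 2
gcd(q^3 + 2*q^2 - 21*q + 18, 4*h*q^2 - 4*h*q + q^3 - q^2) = q - 1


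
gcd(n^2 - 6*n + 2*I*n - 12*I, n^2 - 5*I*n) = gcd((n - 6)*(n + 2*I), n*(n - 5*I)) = 1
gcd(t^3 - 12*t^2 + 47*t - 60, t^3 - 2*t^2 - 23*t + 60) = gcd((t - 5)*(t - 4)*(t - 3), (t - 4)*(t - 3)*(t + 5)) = t^2 - 7*t + 12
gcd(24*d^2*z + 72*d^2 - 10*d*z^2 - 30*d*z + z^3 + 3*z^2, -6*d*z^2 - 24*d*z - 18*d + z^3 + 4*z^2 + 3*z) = -6*d*z - 18*d + z^2 + 3*z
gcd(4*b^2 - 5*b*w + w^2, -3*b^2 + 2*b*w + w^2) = -b + w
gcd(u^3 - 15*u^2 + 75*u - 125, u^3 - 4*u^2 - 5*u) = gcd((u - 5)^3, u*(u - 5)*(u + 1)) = u - 5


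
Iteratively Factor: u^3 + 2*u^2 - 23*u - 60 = (u + 3)*(u^2 - u - 20) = (u + 3)*(u + 4)*(u - 5)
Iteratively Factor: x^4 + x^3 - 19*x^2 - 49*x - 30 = (x + 1)*(x^3 - 19*x - 30) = (x - 5)*(x + 1)*(x^2 + 5*x + 6) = (x - 5)*(x + 1)*(x + 2)*(x + 3)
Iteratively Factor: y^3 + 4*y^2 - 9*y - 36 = (y + 3)*(y^2 + y - 12) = (y + 3)*(y + 4)*(y - 3)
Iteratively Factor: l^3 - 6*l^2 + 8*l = (l)*(l^2 - 6*l + 8) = l*(l - 4)*(l - 2)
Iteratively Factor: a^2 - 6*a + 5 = (a - 1)*(a - 5)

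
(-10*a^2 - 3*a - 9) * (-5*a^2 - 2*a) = 50*a^4 + 35*a^3 + 51*a^2 + 18*a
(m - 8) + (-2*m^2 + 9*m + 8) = -2*m^2 + 10*m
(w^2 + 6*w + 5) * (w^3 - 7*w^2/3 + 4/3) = w^5 + 11*w^4/3 - 9*w^3 - 31*w^2/3 + 8*w + 20/3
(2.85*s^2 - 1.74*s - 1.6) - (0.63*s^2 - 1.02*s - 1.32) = 2.22*s^2 - 0.72*s - 0.28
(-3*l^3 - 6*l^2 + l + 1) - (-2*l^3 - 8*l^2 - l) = -l^3 + 2*l^2 + 2*l + 1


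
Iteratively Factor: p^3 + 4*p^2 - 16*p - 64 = (p - 4)*(p^2 + 8*p + 16) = (p - 4)*(p + 4)*(p + 4)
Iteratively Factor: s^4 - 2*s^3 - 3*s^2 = (s)*(s^3 - 2*s^2 - 3*s) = s*(s - 3)*(s^2 + s) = s*(s - 3)*(s + 1)*(s)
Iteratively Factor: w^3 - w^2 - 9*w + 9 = (w + 3)*(w^2 - 4*w + 3) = (w - 3)*(w + 3)*(w - 1)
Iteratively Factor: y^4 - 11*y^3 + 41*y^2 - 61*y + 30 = (y - 2)*(y^3 - 9*y^2 + 23*y - 15) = (y - 2)*(y - 1)*(y^2 - 8*y + 15) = (y - 3)*(y - 2)*(y - 1)*(y - 5)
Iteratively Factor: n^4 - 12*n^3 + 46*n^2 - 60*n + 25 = (n - 1)*(n^3 - 11*n^2 + 35*n - 25) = (n - 1)^2*(n^2 - 10*n + 25) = (n - 5)*(n - 1)^2*(n - 5)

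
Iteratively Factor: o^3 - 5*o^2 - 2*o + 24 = (o - 4)*(o^2 - o - 6) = (o - 4)*(o - 3)*(o + 2)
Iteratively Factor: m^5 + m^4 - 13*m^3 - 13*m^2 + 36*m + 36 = (m + 1)*(m^4 - 13*m^2 + 36) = (m - 3)*(m + 1)*(m^3 + 3*m^2 - 4*m - 12) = (m - 3)*(m + 1)*(m + 3)*(m^2 - 4) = (m - 3)*(m - 2)*(m + 1)*(m + 3)*(m + 2)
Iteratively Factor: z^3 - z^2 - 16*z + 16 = (z - 1)*(z^2 - 16) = (z - 4)*(z - 1)*(z + 4)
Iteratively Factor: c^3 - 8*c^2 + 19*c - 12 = (c - 4)*(c^2 - 4*c + 3) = (c - 4)*(c - 1)*(c - 3)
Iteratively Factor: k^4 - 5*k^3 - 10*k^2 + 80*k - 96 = (k - 4)*(k^3 - k^2 - 14*k + 24) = (k - 4)*(k + 4)*(k^2 - 5*k + 6) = (k - 4)*(k - 2)*(k + 4)*(k - 3)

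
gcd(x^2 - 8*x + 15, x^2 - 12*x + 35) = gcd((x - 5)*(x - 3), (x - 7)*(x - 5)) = x - 5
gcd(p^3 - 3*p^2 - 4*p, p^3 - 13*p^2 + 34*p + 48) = p + 1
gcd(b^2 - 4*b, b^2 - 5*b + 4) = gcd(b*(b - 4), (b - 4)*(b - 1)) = b - 4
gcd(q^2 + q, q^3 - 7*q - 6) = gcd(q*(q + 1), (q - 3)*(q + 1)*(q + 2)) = q + 1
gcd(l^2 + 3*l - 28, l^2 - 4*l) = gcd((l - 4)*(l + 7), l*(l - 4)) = l - 4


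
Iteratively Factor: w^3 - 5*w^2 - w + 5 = (w - 1)*(w^2 - 4*w - 5) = (w - 5)*(w - 1)*(w + 1)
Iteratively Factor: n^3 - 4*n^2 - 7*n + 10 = (n - 1)*(n^2 - 3*n - 10) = (n - 5)*(n - 1)*(n + 2)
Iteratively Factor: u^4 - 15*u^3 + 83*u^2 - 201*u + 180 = (u - 3)*(u^3 - 12*u^2 + 47*u - 60) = (u - 5)*(u - 3)*(u^2 - 7*u + 12) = (u - 5)*(u - 3)^2*(u - 4)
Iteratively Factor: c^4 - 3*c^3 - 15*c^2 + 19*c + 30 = (c - 5)*(c^3 + 2*c^2 - 5*c - 6) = (c - 5)*(c + 3)*(c^2 - c - 2) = (c - 5)*(c - 2)*(c + 3)*(c + 1)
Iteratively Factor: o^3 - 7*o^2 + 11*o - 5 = (o - 1)*(o^2 - 6*o + 5) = (o - 5)*(o - 1)*(o - 1)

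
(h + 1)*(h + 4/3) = h^2 + 7*h/3 + 4/3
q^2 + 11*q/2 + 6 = (q + 3/2)*(q + 4)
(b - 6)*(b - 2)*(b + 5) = b^3 - 3*b^2 - 28*b + 60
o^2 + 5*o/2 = o*(o + 5/2)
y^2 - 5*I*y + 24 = (y - 8*I)*(y + 3*I)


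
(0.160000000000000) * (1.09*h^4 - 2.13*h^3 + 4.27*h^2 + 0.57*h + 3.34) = 0.1744*h^4 - 0.3408*h^3 + 0.6832*h^2 + 0.0912*h + 0.5344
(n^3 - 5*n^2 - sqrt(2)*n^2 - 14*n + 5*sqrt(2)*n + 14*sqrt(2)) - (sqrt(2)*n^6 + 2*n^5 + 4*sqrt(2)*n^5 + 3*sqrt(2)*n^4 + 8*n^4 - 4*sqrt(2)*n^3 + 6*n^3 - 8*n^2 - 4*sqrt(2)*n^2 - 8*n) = -sqrt(2)*n^6 - 4*sqrt(2)*n^5 - 2*n^5 - 8*n^4 - 3*sqrt(2)*n^4 - 5*n^3 + 4*sqrt(2)*n^3 + 3*n^2 + 3*sqrt(2)*n^2 - 6*n + 5*sqrt(2)*n + 14*sqrt(2)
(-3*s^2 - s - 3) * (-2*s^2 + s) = 6*s^4 - s^3 + 5*s^2 - 3*s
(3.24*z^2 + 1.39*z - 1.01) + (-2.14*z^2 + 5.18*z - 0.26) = 1.1*z^2 + 6.57*z - 1.27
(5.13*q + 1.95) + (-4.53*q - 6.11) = 0.6*q - 4.16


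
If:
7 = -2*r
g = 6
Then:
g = 6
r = -7/2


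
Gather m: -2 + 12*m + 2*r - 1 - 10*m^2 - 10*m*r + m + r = -10*m^2 + m*(13 - 10*r) + 3*r - 3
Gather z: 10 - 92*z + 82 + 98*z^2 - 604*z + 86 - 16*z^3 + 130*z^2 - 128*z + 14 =-16*z^3 + 228*z^2 - 824*z + 192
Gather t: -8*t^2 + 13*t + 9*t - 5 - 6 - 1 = -8*t^2 + 22*t - 12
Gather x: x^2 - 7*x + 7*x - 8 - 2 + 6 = x^2 - 4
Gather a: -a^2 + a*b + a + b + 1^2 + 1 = -a^2 + a*(b + 1) + b + 2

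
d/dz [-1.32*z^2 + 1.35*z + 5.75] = 1.35 - 2.64*z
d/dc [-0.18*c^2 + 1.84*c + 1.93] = 1.84 - 0.36*c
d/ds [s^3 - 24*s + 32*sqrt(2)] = 3*s^2 - 24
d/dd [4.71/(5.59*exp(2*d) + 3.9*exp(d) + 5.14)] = (-52.6578*exp(d) - 18.369)*exp(d)/(5.59*exp(2*d) + 3.9*exp(d) + 5.14)^2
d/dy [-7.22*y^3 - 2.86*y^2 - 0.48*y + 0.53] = -21.66*y^2 - 5.72*y - 0.48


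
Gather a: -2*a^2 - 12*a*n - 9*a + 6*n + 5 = -2*a^2 + a*(-12*n - 9) + 6*n + 5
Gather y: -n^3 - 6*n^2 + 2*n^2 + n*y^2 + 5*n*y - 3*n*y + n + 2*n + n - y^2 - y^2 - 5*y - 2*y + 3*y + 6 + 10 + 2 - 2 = -n^3 - 4*n^2 + 4*n + y^2*(n - 2) + y*(2*n - 4) + 16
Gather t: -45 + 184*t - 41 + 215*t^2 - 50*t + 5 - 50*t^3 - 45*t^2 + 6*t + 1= -50*t^3 + 170*t^2 + 140*t - 80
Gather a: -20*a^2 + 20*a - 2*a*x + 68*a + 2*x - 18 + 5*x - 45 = -20*a^2 + a*(88 - 2*x) + 7*x - 63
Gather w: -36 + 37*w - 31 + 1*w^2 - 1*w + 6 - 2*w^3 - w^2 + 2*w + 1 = -2*w^3 + 38*w - 60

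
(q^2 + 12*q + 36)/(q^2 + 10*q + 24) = (q + 6)/(q + 4)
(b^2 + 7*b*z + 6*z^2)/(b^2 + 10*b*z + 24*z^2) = (b + z)/(b + 4*z)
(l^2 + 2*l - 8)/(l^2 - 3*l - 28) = (l - 2)/(l - 7)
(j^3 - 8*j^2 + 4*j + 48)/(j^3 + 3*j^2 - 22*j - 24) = (j^2 - 4*j - 12)/(j^2 + 7*j + 6)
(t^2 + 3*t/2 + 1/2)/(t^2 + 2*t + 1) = (t + 1/2)/(t + 1)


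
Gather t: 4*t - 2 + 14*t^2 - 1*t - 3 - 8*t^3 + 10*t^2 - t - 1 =-8*t^3 + 24*t^2 + 2*t - 6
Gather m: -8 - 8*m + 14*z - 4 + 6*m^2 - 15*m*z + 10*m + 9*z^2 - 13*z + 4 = 6*m^2 + m*(2 - 15*z) + 9*z^2 + z - 8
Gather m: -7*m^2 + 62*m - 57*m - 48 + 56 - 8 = -7*m^2 + 5*m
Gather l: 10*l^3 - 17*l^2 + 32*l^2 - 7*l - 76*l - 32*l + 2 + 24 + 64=10*l^3 + 15*l^2 - 115*l + 90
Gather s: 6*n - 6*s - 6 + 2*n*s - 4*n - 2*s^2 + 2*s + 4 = 2*n - 2*s^2 + s*(2*n - 4) - 2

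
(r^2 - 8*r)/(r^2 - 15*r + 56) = r/(r - 7)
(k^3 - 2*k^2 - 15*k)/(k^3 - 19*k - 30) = k/(k + 2)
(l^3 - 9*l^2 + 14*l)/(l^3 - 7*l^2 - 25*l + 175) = l*(l - 2)/(l^2 - 25)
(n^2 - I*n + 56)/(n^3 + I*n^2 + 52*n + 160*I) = (n + 7*I)/(n^2 + 9*I*n - 20)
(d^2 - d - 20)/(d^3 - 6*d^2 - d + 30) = (d + 4)/(d^2 - d - 6)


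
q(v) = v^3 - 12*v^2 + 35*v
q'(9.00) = 62.00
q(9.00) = 72.00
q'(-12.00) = 755.00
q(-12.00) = -3876.00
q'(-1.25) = 69.69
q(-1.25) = -64.45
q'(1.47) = 6.20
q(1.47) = 28.70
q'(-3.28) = 146.00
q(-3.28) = -279.19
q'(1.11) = 12.06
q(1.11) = 25.43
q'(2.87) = -9.17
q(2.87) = 25.25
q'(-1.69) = 84.13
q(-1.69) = -98.25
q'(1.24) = 9.85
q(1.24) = 26.86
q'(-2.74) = 123.28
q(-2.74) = -206.56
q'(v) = 3*v^2 - 24*v + 35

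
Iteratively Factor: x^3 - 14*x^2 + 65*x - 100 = (x - 5)*(x^2 - 9*x + 20) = (x - 5)*(x - 4)*(x - 5)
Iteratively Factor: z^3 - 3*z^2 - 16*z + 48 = (z - 3)*(z^2 - 16) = (z - 3)*(z + 4)*(z - 4)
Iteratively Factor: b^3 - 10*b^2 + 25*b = (b)*(b^2 - 10*b + 25) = b*(b - 5)*(b - 5)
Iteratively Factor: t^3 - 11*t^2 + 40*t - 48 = (t - 4)*(t^2 - 7*t + 12) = (t - 4)*(t - 3)*(t - 4)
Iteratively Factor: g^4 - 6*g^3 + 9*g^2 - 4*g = (g - 1)*(g^3 - 5*g^2 + 4*g) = (g - 1)^2*(g^2 - 4*g) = (g - 4)*(g - 1)^2*(g)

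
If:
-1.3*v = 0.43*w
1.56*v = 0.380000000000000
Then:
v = 0.24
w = -0.74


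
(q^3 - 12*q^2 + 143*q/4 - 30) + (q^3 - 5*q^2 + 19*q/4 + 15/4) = 2*q^3 - 17*q^2 + 81*q/2 - 105/4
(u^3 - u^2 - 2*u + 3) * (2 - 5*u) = -5*u^4 + 7*u^3 + 8*u^2 - 19*u + 6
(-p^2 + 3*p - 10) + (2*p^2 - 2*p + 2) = p^2 + p - 8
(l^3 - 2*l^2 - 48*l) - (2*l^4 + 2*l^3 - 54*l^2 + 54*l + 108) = -2*l^4 - l^3 + 52*l^2 - 102*l - 108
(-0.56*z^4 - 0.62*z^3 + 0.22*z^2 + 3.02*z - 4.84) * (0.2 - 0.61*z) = 0.3416*z^5 + 0.2662*z^4 - 0.2582*z^3 - 1.7982*z^2 + 3.5564*z - 0.968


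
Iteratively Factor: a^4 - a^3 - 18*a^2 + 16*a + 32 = (a - 2)*(a^3 + a^2 - 16*a - 16) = (a - 4)*(a - 2)*(a^2 + 5*a + 4) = (a - 4)*(a - 2)*(a + 4)*(a + 1)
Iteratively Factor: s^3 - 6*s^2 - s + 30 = (s - 3)*(s^2 - 3*s - 10) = (s - 5)*(s - 3)*(s + 2)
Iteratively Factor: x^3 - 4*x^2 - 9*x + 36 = (x - 4)*(x^2 - 9) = (x - 4)*(x + 3)*(x - 3)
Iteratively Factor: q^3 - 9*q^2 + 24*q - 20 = (q - 5)*(q^2 - 4*q + 4) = (q - 5)*(q - 2)*(q - 2)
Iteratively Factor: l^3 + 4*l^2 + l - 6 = (l + 3)*(l^2 + l - 2) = (l + 2)*(l + 3)*(l - 1)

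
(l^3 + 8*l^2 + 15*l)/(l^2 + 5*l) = l + 3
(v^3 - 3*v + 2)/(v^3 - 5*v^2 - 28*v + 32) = (v^2 + v - 2)/(v^2 - 4*v - 32)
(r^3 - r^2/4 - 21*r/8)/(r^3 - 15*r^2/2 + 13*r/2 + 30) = r*(4*r - 7)/(4*(r^2 - 9*r + 20))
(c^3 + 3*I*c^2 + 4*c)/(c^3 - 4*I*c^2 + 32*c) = (c - I)/(c - 8*I)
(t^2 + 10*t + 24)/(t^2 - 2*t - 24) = (t + 6)/(t - 6)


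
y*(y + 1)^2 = y^3 + 2*y^2 + y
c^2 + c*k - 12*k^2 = (c - 3*k)*(c + 4*k)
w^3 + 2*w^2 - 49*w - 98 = (w - 7)*(w + 2)*(w + 7)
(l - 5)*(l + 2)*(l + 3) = l^3 - 19*l - 30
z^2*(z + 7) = z^3 + 7*z^2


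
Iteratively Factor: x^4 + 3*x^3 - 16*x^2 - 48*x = (x + 3)*(x^3 - 16*x) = (x + 3)*(x + 4)*(x^2 - 4*x) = (x - 4)*(x + 3)*(x + 4)*(x)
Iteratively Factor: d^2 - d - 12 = (d - 4)*(d + 3)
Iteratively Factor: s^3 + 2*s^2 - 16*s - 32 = (s - 4)*(s^2 + 6*s + 8) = (s - 4)*(s + 4)*(s + 2)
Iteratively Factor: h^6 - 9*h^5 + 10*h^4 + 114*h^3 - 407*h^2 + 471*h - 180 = (h - 1)*(h^5 - 8*h^4 + 2*h^3 + 116*h^2 - 291*h + 180) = (h - 1)^2*(h^4 - 7*h^3 - 5*h^2 + 111*h - 180) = (h - 5)*(h - 1)^2*(h^3 - 2*h^2 - 15*h + 36) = (h - 5)*(h - 1)^2*(h + 4)*(h^2 - 6*h + 9) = (h - 5)*(h - 3)*(h - 1)^2*(h + 4)*(h - 3)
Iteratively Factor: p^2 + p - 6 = (p - 2)*(p + 3)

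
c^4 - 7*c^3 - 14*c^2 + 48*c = c*(c - 8)*(c - 2)*(c + 3)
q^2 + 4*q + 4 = (q + 2)^2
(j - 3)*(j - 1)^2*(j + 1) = j^4 - 4*j^3 + 2*j^2 + 4*j - 3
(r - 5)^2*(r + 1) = r^3 - 9*r^2 + 15*r + 25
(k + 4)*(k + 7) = k^2 + 11*k + 28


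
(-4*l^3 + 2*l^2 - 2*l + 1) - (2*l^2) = -4*l^3 - 2*l + 1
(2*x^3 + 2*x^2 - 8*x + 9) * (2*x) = 4*x^4 + 4*x^3 - 16*x^2 + 18*x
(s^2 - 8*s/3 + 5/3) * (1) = s^2 - 8*s/3 + 5/3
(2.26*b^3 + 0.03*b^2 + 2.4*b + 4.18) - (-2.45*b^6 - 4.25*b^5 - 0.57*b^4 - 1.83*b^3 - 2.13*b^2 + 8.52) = 2.45*b^6 + 4.25*b^5 + 0.57*b^4 + 4.09*b^3 + 2.16*b^2 + 2.4*b - 4.34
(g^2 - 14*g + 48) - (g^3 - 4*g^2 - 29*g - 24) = -g^3 + 5*g^2 + 15*g + 72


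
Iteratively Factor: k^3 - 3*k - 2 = (k - 2)*(k^2 + 2*k + 1) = (k - 2)*(k + 1)*(k + 1)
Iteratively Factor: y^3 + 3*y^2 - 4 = (y - 1)*(y^2 + 4*y + 4) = (y - 1)*(y + 2)*(y + 2)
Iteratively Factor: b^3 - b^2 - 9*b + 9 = (b - 1)*(b^2 - 9) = (b - 1)*(b + 3)*(b - 3)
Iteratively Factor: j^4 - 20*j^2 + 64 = (j + 4)*(j^3 - 4*j^2 - 4*j + 16) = (j + 2)*(j + 4)*(j^2 - 6*j + 8) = (j - 4)*(j + 2)*(j + 4)*(j - 2)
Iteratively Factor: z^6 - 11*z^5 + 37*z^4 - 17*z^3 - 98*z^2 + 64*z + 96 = (z + 1)*(z^5 - 12*z^4 + 49*z^3 - 66*z^2 - 32*z + 96) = (z - 4)*(z + 1)*(z^4 - 8*z^3 + 17*z^2 + 2*z - 24) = (z - 4)*(z + 1)^2*(z^3 - 9*z^2 + 26*z - 24) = (z - 4)^2*(z + 1)^2*(z^2 - 5*z + 6) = (z - 4)^2*(z - 3)*(z + 1)^2*(z - 2)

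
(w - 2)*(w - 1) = w^2 - 3*w + 2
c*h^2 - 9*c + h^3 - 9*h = (c + h)*(h - 3)*(h + 3)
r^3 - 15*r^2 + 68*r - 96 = (r - 8)*(r - 4)*(r - 3)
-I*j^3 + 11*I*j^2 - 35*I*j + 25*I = (j - 5)^2*(-I*j + I)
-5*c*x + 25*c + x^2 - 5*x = (-5*c + x)*(x - 5)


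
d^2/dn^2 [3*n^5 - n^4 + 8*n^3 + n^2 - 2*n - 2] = 60*n^3 - 12*n^2 + 48*n + 2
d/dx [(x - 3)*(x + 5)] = 2*x + 2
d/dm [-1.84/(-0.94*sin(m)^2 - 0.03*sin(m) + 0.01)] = -(3.4592*sin(m) + 0.0552)*cos(m)/(0.94*sin(m)^2 + 0.03*sin(m) - 0.01)^2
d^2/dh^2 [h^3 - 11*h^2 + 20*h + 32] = 6*h - 22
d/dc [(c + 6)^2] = 2*c + 12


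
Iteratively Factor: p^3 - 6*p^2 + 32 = (p + 2)*(p^2 - 8*p + 16) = (p - 4)*(p + 2)*(p - 4)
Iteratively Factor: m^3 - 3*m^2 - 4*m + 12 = (m - 2)*(m^2 - m - 6) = (m - 2)*(m + 2)*(m - 3)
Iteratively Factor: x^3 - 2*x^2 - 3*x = (x + 1)*(x^2 - 3*x) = (x - 3)*(x + 1)*(x)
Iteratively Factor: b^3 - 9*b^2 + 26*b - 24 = (b - 3)*(b^2 - 6*b + 8) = (b - 4)*(b - 3)*(b - 2)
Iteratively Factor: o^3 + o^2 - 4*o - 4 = (o + 1)*(o^2 - 4) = (o + 1)*(o + 2)*(o - 2)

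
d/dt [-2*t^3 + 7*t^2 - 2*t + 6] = -6*t^2 + 14*t - 2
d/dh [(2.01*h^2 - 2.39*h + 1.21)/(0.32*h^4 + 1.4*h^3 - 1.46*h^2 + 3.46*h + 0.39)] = (-1.2864*h^5 - 0.519599999999999*h^4 + 5.1432*h^3 - 1.6168*h^2 + 5.101*h - 5.1187)/(0.1024*h^8 + 0.896*h^7 + 1.0256*h^6 - 1.8736*h^5 + 12.0692*h^4 - 9.0112*h^3 + 10.8328*h^2 + 2.6988*h + 0.1521)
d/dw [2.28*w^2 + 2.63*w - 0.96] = 4.56*w + 2.63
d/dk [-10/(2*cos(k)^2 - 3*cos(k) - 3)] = 10*(3 - 4*cos(k))*sin(k)/(3*cos(k) - cos(2*k) + 2)^2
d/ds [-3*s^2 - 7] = -6*s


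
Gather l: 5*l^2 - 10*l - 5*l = 5*l^2 - 15*l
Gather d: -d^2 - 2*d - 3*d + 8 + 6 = -d^2 - 5*d + 14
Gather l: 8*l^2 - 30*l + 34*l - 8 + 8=8*l^2 + 4*l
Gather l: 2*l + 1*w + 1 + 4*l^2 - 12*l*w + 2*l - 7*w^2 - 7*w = 4*l^2 + l*(4 - 12*w) - 7*w^2 - 6*w + 1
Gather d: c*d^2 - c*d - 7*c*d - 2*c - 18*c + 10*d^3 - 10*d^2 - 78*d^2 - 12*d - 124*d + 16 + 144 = -20*c + 10*d^3 + d^2*(c - 88) + d*(-8*c - 136) + 160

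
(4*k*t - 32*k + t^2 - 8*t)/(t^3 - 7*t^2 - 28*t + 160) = (4*k + t)/(t^2 + t - 20)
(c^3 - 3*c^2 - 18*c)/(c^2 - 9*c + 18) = c*(c + 3)/(c - 3)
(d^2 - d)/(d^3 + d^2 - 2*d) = 1/(d + 2)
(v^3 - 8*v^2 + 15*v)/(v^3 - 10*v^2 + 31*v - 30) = v/(v - 2)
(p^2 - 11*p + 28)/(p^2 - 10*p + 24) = (p - 7)/(p - 6)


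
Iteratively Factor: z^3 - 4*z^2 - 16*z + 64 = (z + 4)*(z^2 - 8*z + 16) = (z - 4)*(z + 4)*(z - 4)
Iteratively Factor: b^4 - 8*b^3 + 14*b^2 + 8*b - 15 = (b + 1)*(b^3 - 9*b^2 + 23*b - 15) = (b - 3)*(b + 1)*(b^2 - 6*b + 5) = (b - 3)*(b - 1)*(b + 1)*(b - 5)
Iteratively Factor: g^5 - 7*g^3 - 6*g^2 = (g)*(g^4 - 7*g^2 - 6*g) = g^2*(g^3 - 7*g - 6) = g^2*(g + 2)*(g^2 - 2*g - 3) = g^2*(g + 1)*(g + 2)*(g - 3)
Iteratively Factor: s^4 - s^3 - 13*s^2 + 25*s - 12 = (s - 3)*(s^3 + 2*s^2 - 7*s + 4) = (s - 3)*(s - 1)*(s^2 + 3*s - 4) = (s - 3)*(s - 1)^2*(s + 4)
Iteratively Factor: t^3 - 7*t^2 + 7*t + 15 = (t - 5)*(t^2 - 2*t - 3) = (t - 5)*(t - 3)*(t + 1)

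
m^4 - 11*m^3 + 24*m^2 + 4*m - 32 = (m - 8)*(m - 2)^2*(m + 1)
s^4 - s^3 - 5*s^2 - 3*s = s*(s - 3)*(s + 1)^2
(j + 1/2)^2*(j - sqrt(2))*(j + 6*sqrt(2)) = j^4 + j^3 + 5*sqrt(2)*j^3 - 47*j^2/4 + 5*sqrt(2)*j^2 - 12*j + 5*sqrt(2)*j/4 - 3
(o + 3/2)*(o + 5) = o^2 + 13*o/2 + 15/2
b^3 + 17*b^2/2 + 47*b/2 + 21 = (b + 2)*(b + 3)*(b + 7/2)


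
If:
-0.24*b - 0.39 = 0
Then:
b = -1.62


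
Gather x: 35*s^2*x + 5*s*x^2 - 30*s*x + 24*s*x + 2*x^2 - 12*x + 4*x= x^2*(5*s + 2) + x*(35*s^2 - 6*s - 8)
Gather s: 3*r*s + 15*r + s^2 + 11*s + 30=15*r + s^2 + s*(3*r + 11) + 30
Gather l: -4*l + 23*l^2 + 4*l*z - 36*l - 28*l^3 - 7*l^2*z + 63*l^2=-28*l^3 + l^2*(86 - 7*z) + l*(4*z - 40)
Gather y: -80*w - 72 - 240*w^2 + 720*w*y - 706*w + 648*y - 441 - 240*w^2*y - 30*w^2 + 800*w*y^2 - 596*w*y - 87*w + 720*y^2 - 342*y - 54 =-270*w^2 - 873*w + y^2*(800*w + 720) + y*(-240*w^2 + 124*w + 306) - 567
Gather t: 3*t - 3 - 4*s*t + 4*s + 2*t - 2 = 4*s + t*(5 - 4*s) - 5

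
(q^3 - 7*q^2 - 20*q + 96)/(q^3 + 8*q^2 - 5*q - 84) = (q - 8)/(q + 7)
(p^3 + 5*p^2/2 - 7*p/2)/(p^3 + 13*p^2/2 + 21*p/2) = (p - 1)/(p + 3)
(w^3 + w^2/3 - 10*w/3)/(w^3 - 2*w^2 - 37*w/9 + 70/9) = 3*w/(3*w - 7)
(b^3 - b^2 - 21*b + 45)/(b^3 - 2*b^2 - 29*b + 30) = (b^2 - 6*b + 9)/(b^2 - 7*b + 6)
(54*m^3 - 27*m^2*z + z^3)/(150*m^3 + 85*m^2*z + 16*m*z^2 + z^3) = (9*m^2 - 6*m*z + z^2)/(25*m^2 + 10*m*z + z^2)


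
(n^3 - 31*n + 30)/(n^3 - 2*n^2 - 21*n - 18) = (-n^3 + 31*n - 30)/(-n^3 + 2*n^2 + 21*n + 18)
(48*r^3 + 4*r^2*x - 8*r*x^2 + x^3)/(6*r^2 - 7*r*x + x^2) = (-8*r^2 - 2*r*x + x^2)/(-r + x)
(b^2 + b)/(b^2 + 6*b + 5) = b/(b + 5)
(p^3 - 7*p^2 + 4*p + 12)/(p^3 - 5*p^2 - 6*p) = (p - 2)/p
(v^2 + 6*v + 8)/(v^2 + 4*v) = (v + 2)/v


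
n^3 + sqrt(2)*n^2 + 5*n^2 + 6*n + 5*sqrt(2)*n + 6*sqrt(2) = (n + 2)*(n + 3)*(n + sqrt(2))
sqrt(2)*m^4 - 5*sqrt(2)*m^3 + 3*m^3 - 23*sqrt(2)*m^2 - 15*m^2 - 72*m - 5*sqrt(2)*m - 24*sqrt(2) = (m - 8)*(m + 3)*(m + sqrt(2))*(sqrt(2)*m + 1)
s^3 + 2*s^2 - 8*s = s*(s - 2)*(s + 4)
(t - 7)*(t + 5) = t^2 - 2*t - 35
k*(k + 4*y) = k^2 + 4*k*y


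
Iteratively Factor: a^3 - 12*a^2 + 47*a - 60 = (a - 4)*(a^2 - 8*a + 15) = (a - 4)*(a - 3)*(a - 5)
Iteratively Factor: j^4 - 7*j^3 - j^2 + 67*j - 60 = (j + 3)*(j^3 - 10*j^2 + 29*j - 20) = (j - 4)*(j + 3)*(j^2 - 6*j + 5) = (j - 5)*(j - 4)*(j + 3)*(j - 1)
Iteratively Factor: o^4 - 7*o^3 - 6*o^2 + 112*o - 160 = (o + 4)*(o^3 - 11*o^2 + 38*o - 40) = (o - 2)*(o + 4)*(o^2 - 9*o + 20) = (o - 5)*(o - 2)*(o + 4)*(o - 4)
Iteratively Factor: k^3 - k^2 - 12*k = (k)*(k^2 - k - 12) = k*(k - 4)*(k + 3)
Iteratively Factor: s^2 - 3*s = (s)*(s - 3)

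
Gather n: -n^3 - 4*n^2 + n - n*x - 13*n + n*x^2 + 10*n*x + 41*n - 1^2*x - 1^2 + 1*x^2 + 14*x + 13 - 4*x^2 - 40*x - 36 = -n^3 - 4*n^2 + n*(x^2 + 9*x + 29) - 3*x^2 - 27*x - 24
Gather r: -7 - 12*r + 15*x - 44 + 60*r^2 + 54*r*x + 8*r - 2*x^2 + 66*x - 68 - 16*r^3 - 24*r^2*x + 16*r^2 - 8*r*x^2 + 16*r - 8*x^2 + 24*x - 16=-16*r^3 + r^2*(76 - 24*x) + r*(-8*x^2 + 54*x + 12) - 10*x^2 + 105*x - 135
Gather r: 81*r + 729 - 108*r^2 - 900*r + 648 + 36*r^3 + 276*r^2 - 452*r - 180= 36*r^3 + 168*r^2 - 1271*r + 1197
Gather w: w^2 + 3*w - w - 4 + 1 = w^2 + 2*w - 3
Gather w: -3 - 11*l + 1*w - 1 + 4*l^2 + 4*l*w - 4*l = 4*l^2 - 15*l + w*(4*l + 1) - 4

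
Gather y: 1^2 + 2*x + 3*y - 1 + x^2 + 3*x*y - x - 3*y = x^2 + 3*x*y + x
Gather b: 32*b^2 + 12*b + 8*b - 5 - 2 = 32*b^2 + 20*b - 7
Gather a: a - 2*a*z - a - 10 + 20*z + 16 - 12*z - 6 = -2*a*z + 8*z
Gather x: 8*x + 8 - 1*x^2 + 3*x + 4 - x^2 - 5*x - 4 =-2*x^2 + 6*x + 8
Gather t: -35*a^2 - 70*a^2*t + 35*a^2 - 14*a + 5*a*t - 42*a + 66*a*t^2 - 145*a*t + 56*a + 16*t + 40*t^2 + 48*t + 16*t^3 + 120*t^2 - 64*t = 16*t^3 + t^2*(66*a + 160) + t*(-70*a^2 - 140*a)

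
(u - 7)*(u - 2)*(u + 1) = u^3 - 8*u^2 + 5*u + 14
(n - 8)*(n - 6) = n^2 - 14*n + 48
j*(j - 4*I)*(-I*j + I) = -I*j^3 - 4*j^2 + I*j^2 + 4*j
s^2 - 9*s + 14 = (s - 7)*(s - 2)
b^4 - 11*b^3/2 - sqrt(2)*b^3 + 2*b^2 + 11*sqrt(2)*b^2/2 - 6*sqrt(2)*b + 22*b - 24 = (b - 4)*(b - 3/2)*(b - 2*sqrt(2))*(b + sqrt(2))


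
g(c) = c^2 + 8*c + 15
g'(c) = 2*c + 8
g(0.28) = 17.32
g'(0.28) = 8.56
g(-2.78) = 0.49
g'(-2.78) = 2.44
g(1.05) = 24.50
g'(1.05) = 10.10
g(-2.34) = 1.76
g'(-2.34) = 3.32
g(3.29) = 52.14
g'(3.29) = 14.58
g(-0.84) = 8.99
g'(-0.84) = 6.32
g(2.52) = 41.51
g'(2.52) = 13.04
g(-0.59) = 10.63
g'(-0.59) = 6.82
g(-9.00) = 24.00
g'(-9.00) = -10.00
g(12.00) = 255.00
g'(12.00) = 32.00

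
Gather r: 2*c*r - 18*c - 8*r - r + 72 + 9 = -18*c + r*(2*c - 9) + 81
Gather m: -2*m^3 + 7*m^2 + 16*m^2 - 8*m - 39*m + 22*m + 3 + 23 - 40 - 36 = -2*m^3 + 23*m^2 - 25*m - 50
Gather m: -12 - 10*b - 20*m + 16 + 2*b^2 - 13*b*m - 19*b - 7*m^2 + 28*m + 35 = 2*b^2 - 29*b - 7*m^2 + m*(8 - 13*b) + 39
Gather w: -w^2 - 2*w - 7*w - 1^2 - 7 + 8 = -w^2 - 9*w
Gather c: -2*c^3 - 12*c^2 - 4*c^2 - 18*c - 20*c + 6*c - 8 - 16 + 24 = -2*c^3 - 16*c^2 - 32*c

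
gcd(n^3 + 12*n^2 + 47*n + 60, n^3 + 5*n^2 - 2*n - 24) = n^2 + 7*n + 12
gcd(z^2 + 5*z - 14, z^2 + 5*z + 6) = 1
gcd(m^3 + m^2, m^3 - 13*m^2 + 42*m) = m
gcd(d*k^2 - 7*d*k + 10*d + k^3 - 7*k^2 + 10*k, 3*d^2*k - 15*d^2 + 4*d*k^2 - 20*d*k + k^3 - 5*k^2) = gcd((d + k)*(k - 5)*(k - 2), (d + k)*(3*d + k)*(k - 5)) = d*k - 5*d + k^2 - 5*k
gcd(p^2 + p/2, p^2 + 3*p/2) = p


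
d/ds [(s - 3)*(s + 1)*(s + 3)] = 3*s^2 + 2*s - 9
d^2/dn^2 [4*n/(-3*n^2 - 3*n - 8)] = 24*(-3*n*(2*n + 1)^2 + (3*n + 1)*(3*n^2 + 3*n + 8))/(3*n^2 + 3*n + 8)^3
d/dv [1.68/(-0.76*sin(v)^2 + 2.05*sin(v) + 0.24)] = (2.5536*sin(v) - 3.444)*cos(v)/(-0.76*sin(v)^2 + 2.05*sin(v) + 0.24)^2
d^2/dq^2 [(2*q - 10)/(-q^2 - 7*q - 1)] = 4*(-(q - 5)*(2*q + 7)^2 + (3*q + 2)*(q^2 + 7*q + 1))/(q^2 + 7*q + 1)^3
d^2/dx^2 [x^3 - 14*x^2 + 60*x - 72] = 6*x - 28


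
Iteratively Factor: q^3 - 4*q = (q)*(q^2 - 4) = q*(q + 2)*(q - 2)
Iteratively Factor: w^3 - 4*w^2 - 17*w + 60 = (w - 5)*(w^2 + w - 12) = (w - 5)*(w + 4)*(w - 3)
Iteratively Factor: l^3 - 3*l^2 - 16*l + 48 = (l - 3)*(l^2 - 16) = (l - 3)*(l + 4)*(l - 4)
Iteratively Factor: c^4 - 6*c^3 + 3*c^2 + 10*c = (c)*(c^3 - 6*c^2 + 3*c + 10) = c*(c - 2)*(c^2 - 4*c - 5) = c*(c - 2)*(c + 1)*(c - 5)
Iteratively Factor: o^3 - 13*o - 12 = (o + 3)*(o^2 - 3*o - 4) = (o - 4)*(o + 3)*(o + 1)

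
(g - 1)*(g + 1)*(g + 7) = g^3 + 7*g^2 - g - 7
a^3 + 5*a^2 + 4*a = a*(a + 1)*(a + 4)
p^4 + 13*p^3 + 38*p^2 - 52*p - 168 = (p - 2)*(p + 2)*(p + 6)*(p + 7)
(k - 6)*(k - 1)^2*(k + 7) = k^4 - k^3 - 43*k^2 + 85*k - 42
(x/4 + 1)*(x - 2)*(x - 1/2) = x^3/4 + 3*x^2/8 - 9*x/4 + 1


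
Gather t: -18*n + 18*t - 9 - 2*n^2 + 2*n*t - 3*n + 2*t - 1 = -2*n^2 - 21*n + t*(2*n + 20) - 10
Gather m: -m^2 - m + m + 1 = 1 - m^2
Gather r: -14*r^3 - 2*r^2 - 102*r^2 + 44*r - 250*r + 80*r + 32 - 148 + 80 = -14*r^3 - 104*r^2 - 126*r - 36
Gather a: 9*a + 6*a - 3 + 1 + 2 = 15*a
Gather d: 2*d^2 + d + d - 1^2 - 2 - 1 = 2*d^2 + 2*d - 4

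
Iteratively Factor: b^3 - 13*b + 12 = (b + 4)*(b^2 - 4*b + 3) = (b - 1)*(b + 4)*(b - 3)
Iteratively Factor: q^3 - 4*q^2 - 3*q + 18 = (q - 3)*(q^2 - q - 6) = (q - 3)^2*(q + 2)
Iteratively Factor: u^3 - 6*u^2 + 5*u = (u)*(u^2 - 6*u + 5) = u*(u - 1)*(u - 5)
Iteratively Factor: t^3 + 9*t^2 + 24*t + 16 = (t + 4)*(t^2 + 5*t + 4) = (t + 1)*(t + 4)*(t + 4)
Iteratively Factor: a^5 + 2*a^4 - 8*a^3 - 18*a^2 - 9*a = (a + 3)*(a^4 - a^3 - 5*a^2 - 3*a) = (a - 3)*(a + 3)*(a^3 + 2*a^2 + a) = a*(a - 3)*(a + 3)*(a^2 + 2*a + 1) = a*(a - 3)*(a + 1)*(a + 3)*(a + 1)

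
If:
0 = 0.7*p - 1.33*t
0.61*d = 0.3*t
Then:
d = 0.491803278688525*t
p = 1.9*t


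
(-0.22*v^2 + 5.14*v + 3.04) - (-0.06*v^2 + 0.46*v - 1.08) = -0.16*v^2 + 4.68*v + 4.12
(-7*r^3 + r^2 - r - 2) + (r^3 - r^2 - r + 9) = -6*r^3 - 2*r + 7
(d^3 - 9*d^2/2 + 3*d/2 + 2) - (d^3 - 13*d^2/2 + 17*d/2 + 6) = 2*d^2 - 7*d - 4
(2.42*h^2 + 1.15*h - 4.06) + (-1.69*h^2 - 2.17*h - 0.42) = 0.73*h^2 - 1.02*h - 4.48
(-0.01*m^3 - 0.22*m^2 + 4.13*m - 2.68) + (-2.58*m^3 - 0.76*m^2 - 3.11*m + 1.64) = -2.59*m^3 - 0.98*m^2 + 1.02*m - 1.04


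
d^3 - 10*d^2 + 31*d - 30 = (d - 5)*(d - 3)*(d - 2)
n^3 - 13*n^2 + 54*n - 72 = (n - 6)*(n - 4)*(n - 3)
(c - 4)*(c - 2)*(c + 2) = c^3 - 4*c^2 - 4*c + 16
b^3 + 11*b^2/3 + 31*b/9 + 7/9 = (b + 1/3)*(b + 1)*(b + 7/3)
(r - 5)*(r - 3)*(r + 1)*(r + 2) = r^4 - 5*r^3 - 7*r^2 + 29*r + 30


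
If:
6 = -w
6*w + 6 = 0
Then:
No Solution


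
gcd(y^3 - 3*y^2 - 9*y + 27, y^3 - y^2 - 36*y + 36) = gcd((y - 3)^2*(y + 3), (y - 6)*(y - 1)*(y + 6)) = 1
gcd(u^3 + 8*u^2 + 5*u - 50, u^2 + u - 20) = u + 5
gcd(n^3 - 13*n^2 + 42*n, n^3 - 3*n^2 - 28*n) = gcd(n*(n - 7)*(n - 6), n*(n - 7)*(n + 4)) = n^2 - 7*n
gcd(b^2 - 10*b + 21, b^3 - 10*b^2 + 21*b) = b^2 - 10*b + 21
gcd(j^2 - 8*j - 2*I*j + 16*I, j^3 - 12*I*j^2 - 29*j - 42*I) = 1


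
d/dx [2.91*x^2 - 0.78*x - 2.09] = 5.82*x - 0.78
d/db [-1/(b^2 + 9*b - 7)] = (2*b + 9)/(b^2 + 9*b - 7)^2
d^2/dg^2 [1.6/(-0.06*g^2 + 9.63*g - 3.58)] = (0.01152*g^2 - 1.84896*g - 1.6*(0.12*g - 9.63)*(0.24*g - 19.26) + 0.68736)/(0.06*g^2 - 9.63*g + 3.58)^3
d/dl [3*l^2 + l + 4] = 6*l + 1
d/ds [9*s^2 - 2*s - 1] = 18*s - 2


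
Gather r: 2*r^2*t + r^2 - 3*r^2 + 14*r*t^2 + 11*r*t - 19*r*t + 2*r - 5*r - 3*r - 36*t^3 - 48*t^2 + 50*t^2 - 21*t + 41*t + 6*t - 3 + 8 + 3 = r^2*(2*t - 2) + r*(14*t^2 - 8*t - 6) - 36*t^3 + 2*t^2 + 26*t + 8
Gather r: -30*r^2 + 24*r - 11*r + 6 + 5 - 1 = -30*r^2 + 13*r + 10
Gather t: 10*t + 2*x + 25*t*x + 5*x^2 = t*(25*x + 10) + 5*x^2 + 2*x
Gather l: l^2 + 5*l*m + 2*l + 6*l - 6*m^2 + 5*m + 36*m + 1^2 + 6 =l^2 + l*(5*m + 8) - 6*m^2 + 41*m + 7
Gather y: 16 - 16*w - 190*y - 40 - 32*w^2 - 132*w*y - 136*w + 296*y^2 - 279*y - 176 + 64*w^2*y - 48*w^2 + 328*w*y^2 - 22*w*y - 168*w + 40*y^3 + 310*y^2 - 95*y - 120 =-80*w^2 - 320*w + 40*y^3 + y^2*(328*w + 606) + y*(64*w^2 - 154*w - 564) - 320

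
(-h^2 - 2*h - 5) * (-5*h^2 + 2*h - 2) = 5*h^4 + 8*h^3 + 23*h^2 - 6*h + 10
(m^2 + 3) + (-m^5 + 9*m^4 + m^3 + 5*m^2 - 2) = -m^5 + 9*m^4 + m^3 + 6*m^2 + 1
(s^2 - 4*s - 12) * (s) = s^3 - 4*s^2 - 12*s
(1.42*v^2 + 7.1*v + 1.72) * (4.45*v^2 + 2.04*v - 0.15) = 6.319*v^4 + 34.4918*v^3 + 21.925*v^2 + 2.4438*v - 0.258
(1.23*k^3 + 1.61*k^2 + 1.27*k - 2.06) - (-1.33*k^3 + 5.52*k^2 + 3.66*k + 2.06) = 2.56*k^3 - 3.91*k^2 - 2.39*k - 4.12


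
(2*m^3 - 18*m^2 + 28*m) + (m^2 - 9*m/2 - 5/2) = 2*m^3 - 17*m^2 + 47*m/2 - 5/2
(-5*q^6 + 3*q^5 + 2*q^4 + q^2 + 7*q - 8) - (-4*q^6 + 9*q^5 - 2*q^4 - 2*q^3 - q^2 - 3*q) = -q^6 - 6*q^5 + 4*q^4 + 2*q^3 + 2*q^2 + 10*q - 8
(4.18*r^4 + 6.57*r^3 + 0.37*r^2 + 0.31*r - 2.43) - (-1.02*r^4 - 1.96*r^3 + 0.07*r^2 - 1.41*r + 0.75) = 5.2*r^4 + 8.53*r^3 + 0.3*r^2 + 1.72*r - 3.18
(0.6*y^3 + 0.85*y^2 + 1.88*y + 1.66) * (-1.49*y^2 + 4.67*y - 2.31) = -0.894*y^5 + 1.5355*y^4 - 0.2177*y^3 + 4.3427*y^2 + 3.4094*y - 3.8346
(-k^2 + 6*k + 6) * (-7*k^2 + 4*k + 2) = 7*k^4 - 46*k^3 - 20*k^2 + 36*k + 12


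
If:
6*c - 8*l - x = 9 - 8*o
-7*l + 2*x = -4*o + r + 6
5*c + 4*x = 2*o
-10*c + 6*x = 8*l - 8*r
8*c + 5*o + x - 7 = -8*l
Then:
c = 80/2007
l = 397/16056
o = 2384/2007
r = -595/1784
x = 364/669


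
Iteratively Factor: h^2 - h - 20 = (h + 4)*(h - 5)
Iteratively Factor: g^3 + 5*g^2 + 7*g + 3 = (g + 3)*(g^2 + 2*g + 1) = (g + 1)*(g + 3)*(g + 1)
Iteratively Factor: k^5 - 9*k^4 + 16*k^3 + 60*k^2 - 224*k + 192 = (k - 2)*(k^4 - 7*k^3 + 2*k^2 + 64*k - 96) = (k - 4)*(k - 2)*(k^3 - 3*k^2 - 10*k + 24) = (k - 4)*(k - 2)^2*(k^2 - k - 12) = (k - 4)^2*(k - 2)^2*(k + 3)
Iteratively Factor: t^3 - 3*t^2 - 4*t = (t)*(t^2 - 3*t - 4) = t*(t + 1)*(t - 4)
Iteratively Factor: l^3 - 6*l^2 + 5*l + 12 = (l - 3)*(l^2 - 3*l - 4) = (l - 4)*(l - 3)*(l + 1)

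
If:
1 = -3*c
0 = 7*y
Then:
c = -1/3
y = 0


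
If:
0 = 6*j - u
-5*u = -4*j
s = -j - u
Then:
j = 0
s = 0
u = 0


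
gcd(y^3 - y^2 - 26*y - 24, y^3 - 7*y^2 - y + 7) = y + 1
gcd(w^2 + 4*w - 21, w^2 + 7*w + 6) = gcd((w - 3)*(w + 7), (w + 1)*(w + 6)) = 1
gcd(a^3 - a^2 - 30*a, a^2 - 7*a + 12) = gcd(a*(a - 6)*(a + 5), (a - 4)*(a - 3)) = 1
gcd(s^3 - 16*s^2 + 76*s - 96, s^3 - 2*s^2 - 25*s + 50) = s - 2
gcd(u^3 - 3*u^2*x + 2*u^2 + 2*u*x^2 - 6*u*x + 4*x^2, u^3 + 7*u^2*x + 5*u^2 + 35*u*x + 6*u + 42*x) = u + 2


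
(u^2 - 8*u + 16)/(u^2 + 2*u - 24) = (u - 4)/(u + 6)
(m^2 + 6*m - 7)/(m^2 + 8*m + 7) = (m - 1)/(m + 1)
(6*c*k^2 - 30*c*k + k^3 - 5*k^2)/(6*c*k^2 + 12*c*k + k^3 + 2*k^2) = (k - 5)/(k + 2)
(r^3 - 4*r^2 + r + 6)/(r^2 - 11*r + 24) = (r^2 - r - 2)/(r - 8)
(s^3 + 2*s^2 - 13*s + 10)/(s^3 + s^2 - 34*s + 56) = (s^2 + 4*s - 5)/(s^2 + 3*s - 28)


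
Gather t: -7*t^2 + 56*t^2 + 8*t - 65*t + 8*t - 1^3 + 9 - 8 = 49*t^2 - 49*t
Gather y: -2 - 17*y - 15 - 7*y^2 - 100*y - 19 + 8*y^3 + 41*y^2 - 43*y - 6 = 8*y^3 + 34*y^2 - 160*y - 42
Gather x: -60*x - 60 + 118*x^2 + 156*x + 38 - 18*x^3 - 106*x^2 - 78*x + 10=-18*x^3 + 12*x^2 + 18*x - 12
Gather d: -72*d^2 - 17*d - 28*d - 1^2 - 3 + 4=-72*d^2 - 45*d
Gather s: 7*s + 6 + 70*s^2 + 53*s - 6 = 70*s^2 + 60*s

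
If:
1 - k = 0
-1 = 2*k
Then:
No Solution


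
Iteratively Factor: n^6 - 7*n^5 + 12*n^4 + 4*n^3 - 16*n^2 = (n)*(n^5 - 7*n^4 + 12*n^3 + 4*n^2 - 16*n) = n*(n - 4)*(n^4 - 3*n^3 + 4*n) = n*(n - 4)*(n - 2)*(n^3 - n^2 - 2*n) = n^2*(n - 4)*(n - 2)*(n^2 - n - 2) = n^2*(n - 4)*(n - 2)*(n + 1)*(n - 2)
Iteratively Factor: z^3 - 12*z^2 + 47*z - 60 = (z - 3)*(z^2 - 9*z + 20) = (z - 4)*(z - 3)*(z - 5)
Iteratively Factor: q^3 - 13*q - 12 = (q + 3)*(q^2 - 3*q - 4) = (q - 4)*(q + 3)*(q + 1)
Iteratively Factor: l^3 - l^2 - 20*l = (l)*(l^2 - l - 20) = l*(l + 4)*(l - 5)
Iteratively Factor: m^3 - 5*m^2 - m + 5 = (m - 1)*(m^2 - 4*m - 5) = (m - 5)*(m - 1)*(m + 1)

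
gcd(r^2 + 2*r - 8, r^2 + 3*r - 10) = r - 2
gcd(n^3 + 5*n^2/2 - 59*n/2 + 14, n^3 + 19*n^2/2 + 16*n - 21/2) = n^2 + 13*n/2 - 7/2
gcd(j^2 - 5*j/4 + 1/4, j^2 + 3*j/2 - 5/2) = j - 1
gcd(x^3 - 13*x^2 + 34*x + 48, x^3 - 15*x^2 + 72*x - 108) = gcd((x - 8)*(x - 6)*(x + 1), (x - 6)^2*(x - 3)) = x - 6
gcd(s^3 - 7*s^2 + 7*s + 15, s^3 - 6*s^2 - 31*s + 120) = s - 3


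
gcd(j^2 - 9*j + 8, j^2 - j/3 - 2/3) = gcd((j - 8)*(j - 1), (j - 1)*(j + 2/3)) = j - 1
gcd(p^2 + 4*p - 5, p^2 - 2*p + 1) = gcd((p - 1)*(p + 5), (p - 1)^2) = p - 1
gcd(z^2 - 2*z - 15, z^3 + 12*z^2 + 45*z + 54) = z + 3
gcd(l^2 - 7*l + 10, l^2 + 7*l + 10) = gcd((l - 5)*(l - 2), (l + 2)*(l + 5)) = 1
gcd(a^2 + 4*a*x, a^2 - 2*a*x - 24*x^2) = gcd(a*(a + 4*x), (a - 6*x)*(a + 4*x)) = a + 4*x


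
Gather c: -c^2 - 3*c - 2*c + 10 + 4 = -c^2 - 5*c + 14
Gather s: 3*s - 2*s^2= -2*s^2 + 3*s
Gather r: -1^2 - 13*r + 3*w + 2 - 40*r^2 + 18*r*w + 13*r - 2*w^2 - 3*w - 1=-40*r^2 + 18*r*w - 2*w^2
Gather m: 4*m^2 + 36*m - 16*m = 4*m^2 + 20*m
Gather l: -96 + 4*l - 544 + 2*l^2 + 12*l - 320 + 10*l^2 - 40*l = 12*l^2 - 24*l - 960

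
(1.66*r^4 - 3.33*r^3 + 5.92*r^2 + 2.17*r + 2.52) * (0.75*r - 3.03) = 1.245*r^5 - 7.5273*r^4 + 14.5299*r^3 - 16.3101*r^2 - 4.6851*r - 7.6356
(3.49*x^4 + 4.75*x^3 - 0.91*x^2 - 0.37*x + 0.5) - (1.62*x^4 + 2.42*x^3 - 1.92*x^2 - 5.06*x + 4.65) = 1.87*x^4 + 2.33*x^3 + 1.01*x^2 + 4.69*x - 4.15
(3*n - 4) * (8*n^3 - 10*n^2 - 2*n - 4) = 24*n^4 - 62*n^3 + 34*n^2 - 4*n + 16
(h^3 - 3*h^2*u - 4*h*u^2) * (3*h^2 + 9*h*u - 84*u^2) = 3*h^5 - 123*h^3*u^2 + 216*h^2*u^3 + 336*h*u^4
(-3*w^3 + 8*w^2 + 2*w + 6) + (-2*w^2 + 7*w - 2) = -3*w^3 + 6*w^2 + 9*w + 4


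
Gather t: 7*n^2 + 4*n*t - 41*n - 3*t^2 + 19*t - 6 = 7*n^2 - 41*n - 3*t^2 + t*(4*n + 19) - 6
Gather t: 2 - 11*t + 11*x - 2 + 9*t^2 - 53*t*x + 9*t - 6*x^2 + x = 9*t^2 + t*(-53*x - 2) - 6*x^2 + 12*x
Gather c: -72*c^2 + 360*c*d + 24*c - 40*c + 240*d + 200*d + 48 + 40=-72*c^2 + c*(360*d - 16) + 440*d + 88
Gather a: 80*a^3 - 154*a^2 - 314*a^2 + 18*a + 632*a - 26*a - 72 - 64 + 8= 80*a^3 - 468*a^2 + 624*a - 128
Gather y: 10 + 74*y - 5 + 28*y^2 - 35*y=28*y^2 + 39*y + 5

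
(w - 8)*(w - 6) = w^2 - 14*w + 48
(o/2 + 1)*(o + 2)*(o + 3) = o^3/2 + 7*o^2/2 + 8*o + 6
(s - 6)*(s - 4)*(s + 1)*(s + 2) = s^4 - 7*s^3 - 4*s^2 + 52*s + 48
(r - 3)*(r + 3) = r^2 - 9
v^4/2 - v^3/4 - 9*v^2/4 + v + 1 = (v/2 + 1)*(v - 2)*(v - 1)*(v + 1/2)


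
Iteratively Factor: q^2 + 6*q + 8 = (q + 4)*(q + 2)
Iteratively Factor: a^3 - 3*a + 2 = (a - 1)*(a^2 + a - 2) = (a - 1)*(a + 2)*(a - 1)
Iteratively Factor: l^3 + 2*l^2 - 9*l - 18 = (l - 3)*(l^2 + 5*l + 6) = (l - 3)*(l + 3)*(l + 2)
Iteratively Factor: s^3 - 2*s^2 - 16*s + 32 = (s - 2)*(s^2 - 16) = (s - 2)*(s + 4)*(s - 4)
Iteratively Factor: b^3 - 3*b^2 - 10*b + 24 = (b - 4)*(b^2 + b - 6) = (b - 4)*(b + 3)*(b - 2)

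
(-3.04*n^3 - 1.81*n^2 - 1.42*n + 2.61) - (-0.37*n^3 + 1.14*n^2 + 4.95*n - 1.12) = -2.67*n^3 - 2.95*n^2 - 6.37*n + 3.73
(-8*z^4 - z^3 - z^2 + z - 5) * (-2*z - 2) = 16*z^5 + 18*z^4 + 4*z^3 + 8*z + 10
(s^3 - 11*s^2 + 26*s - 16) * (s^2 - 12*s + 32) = s^5 - 23*s^4 + 190*s^3 - 680*s^2 + 1024*s - 512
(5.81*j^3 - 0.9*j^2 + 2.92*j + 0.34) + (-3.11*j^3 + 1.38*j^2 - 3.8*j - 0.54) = 2.7*j^3 + 0.48*j^2 - 0.88*j - 0.2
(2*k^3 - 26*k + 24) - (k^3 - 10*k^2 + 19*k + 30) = k^3 + 10*k^2 - 45*k - 6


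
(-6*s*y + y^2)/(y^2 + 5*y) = (-6*s + y)/(y + 5)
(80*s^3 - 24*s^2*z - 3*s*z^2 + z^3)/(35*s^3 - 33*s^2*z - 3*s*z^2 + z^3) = (16*s^2 - 8*s*z + z^2)/(7*s^2 - 8*s*z + z^2)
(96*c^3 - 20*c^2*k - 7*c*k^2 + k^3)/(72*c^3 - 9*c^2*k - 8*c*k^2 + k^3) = (4*c + k)/(3*c + k)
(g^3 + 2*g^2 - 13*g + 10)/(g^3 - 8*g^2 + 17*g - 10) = (g + 5)/(g - 5)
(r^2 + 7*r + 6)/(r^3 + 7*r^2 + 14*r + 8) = (r + 6)/(r^2 + 6*r + 8)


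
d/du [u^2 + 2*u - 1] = 2*u + 2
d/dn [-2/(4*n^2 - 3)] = 16*n/(4*n^2 - 3)^2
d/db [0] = 0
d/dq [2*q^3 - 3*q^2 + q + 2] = 6*q^2 - 6*q + 1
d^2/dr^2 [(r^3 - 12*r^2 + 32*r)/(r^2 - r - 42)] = 42*(3*r^3 - 66*r^2 + 444*r - 1072)/(r^6 - 3*r^5 - 123*r^4 + 251*r^3 + 5166*r^2 - 5292*r - 74088)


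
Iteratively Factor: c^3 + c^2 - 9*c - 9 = (c + 3)*(c^2 - 2*c - 3) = (c - 3)*(c + 3)*(c + 1)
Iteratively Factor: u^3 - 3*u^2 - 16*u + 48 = (u - 3)*(u^2 - 16) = (u - 4)*(u - 3)*(u + 4)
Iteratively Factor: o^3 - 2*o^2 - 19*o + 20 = (o + 4)*(o^2 - 6*o + 5) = (o - 5)*(o + 4)*(o - 1)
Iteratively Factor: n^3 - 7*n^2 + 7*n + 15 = (n - 5)*(n^2 - 2*n - 3) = (n - 5)*(n + 1)*(n - 3)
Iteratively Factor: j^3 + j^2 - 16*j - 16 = (j + 4)*(j^2 - 3*j - 4) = (j - 4)*(j + 4)*(j + 1)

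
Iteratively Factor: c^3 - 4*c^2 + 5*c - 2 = (c - 1)*(c^2 - 3*c + 2) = (c - 1)^2*(c - 2)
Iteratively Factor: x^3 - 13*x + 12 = (x + 4)*(x^2 - 4*x + 3) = (x - 1)*(x + 4)*(x - 3)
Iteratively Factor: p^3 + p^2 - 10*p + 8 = (p + 4)*(p^2 - 3*p + 2) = (p - 2)*(p + 4)*(p - 1)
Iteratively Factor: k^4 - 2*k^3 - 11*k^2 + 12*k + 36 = (k + 2)*(k^3 - 4*k^2 - 3*k + 18) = (k - 3)*(k + 2)*(k^2 - k - 6) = (k - 3)^2*(k + 2)*(k + 2)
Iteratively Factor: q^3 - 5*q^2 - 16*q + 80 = (q + 4)*(q^2 - 9*q + 20) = (q - 5)*(q + 4)*(q - 4)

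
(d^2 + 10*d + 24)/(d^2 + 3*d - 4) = (d + 6)/(d - 1)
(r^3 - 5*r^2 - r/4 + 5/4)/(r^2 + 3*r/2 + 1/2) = (2*r^2 - 11*r + 5)/(2*(r + 1))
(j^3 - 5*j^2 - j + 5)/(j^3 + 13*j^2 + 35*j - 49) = (j^2 - 4*j - 5)/(j^2 + 14*j + 49)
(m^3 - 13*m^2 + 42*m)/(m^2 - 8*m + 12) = m*(m - 7)/(m - 2)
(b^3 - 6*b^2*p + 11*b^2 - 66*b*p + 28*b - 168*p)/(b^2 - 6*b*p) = b + 11 + 28/b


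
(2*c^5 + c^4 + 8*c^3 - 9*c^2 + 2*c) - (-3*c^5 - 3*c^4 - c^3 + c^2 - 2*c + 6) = 5*c^5 + 4*c^4 + 9*c^3 - 10*c^2 + 4*c - 6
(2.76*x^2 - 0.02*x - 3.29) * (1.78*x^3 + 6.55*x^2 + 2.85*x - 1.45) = 4.9128*x^5 + 18.0424*x^4 + 1.8788*x^3 - 25.6085*x^2 - 9.3475*x + 4.7705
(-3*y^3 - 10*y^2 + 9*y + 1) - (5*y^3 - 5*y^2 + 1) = -8*y^3 - 5*y^2 + 9*y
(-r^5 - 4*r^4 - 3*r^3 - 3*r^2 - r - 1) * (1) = -r^5 - 4*r^4 - 3*r^3 - 3*r^2 - r - 1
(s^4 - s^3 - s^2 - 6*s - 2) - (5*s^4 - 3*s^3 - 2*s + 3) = -4*s^4 + 2*s^3 - s^2 - 4*s - 5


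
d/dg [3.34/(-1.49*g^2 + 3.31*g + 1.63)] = (9.9532*g - 11.0554)/(-1.49*g^2 + 3.31*g + 1.63)^2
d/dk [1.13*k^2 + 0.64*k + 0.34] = 2.26*k + 0.64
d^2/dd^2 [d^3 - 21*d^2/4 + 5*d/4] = 6*d - 21/2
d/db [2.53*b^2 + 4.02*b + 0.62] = 5.06*b + 4.02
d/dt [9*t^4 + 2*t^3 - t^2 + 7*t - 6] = 36*t^3 + 6*t^2 - 2*t + 7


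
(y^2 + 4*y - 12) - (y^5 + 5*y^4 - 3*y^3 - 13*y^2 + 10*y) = -y^5 - 5*y^4 + 3*y^3 + 14*y^2 - 6*y - 12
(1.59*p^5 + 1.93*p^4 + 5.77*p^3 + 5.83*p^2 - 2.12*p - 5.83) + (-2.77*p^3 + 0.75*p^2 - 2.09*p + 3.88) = 1.59*p^5 + 1.93*p^4 + 3.0*p^3 + 6.58*p^2 - 4.21*p - 1.95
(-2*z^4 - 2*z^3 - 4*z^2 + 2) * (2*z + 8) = -4*z^5 - 20*z^4 - 24*z^3 - 32*z^2 + 4*z + 16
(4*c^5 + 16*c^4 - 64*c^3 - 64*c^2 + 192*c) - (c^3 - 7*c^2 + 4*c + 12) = 4*c^5 + 16*c^4 - 65*c^3 - 57*c^2 + 188*c - 12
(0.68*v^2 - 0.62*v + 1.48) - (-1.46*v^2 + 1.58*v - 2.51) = 2.14*v^2 - 2.2*v + 3.99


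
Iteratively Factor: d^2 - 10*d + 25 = (d - 5)*(d - 5)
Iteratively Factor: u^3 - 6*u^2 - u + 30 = (u - 5)*(u^2 - u - 6) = (u - 5)*(u + 2)*(u - 3)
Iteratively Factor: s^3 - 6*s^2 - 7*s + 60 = (s - 4)*(s^2 - 2*s - 15) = (s - 5)*(s - 4)*(s + 3)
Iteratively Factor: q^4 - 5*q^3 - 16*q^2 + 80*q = (q)*(q^3 - 5*q^2 - 16*q + 80) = q*(q + 4)*(q^2 - 9*q + 20) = q*(q - 5)*(q + 4)*(q - 4)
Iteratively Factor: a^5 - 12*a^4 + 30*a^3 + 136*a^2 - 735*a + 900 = (a - 3)*(a^4 - 9*a^3 + 3*a^2 + 145*a - 300) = (a - 5)*(a - 3)*(a^3 - 4*a^2 - 17*a + 60) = (a - 5)*(a - 3)*(a + 4)*(a^2 - 8*a + 15) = (a - 5)*(a - 3)^2*(a + 4)*(a - 5)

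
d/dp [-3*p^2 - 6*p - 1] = -6*p - 6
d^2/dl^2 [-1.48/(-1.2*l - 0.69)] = 4.2624/(1.2*l + 0.69)^3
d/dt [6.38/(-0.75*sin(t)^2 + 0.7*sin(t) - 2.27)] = (9.57*sin(t) - 4.466)*cos(t)/(0.75*sin(t)^2 - 0.7*sin(t) + 2.27)^2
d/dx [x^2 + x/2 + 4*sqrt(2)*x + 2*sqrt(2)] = 2*x + 1/2 + 4*sqrt(2)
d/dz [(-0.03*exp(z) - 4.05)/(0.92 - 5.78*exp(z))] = -23.4366*exp(z)/(5.78*exp(z) - 0.92)^2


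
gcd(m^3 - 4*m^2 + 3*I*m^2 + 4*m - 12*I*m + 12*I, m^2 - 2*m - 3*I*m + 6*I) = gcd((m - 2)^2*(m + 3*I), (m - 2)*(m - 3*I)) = m - 2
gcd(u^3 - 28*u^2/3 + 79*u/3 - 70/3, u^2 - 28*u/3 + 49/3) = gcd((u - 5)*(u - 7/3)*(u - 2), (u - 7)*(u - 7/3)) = u - 7/3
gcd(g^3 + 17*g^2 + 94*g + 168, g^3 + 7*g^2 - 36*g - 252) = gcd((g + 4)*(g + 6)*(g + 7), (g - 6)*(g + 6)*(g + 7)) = g^2 + 13*g + 42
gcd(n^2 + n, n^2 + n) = n^2 + n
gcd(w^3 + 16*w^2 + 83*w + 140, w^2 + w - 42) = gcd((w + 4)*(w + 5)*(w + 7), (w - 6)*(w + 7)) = w + 7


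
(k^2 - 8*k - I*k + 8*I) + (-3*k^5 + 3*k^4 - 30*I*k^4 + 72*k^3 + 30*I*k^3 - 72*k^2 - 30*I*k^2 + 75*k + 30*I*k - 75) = -3*k^5 + 3*k^4 - 30*I*k^4 + 72*k^3 + 30*I*k^3 - 71*k^2 - 30*I*k^2 + 67*k + 29*I*k - 75 + 8*I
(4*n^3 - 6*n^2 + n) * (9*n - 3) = 36*n^4 - 66*n^3 + 27*n^2 - 3*n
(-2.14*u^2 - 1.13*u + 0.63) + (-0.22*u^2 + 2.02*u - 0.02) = -2.36*u^2 + 0.89*u + 0.61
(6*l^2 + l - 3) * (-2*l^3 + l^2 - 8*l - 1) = -12*l^5 + 4*l^4 - 41*l^3 - 17*l^2 + 23*l + 3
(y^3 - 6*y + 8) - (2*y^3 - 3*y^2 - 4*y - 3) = -y^3 + 3*y^2 - 2*y + 11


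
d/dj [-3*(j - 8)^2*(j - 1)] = 3*(10 - 3*j)*(j - 8)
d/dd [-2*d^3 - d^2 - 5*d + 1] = -6*d^2 - 2*d - 5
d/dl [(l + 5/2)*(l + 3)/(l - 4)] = (l^2 - 8*l - 59/2)/(l^2 - 8*l + 16)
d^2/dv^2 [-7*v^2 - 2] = -14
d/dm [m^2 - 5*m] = 2*m - 5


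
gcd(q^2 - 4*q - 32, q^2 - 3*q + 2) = 1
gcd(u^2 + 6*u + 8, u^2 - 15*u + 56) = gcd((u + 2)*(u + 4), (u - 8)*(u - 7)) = 1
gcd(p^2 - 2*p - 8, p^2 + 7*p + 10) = p + 2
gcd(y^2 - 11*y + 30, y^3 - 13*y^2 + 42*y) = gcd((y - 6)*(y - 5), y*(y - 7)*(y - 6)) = y - 6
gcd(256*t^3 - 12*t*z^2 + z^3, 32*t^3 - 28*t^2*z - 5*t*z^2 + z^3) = -32*t^2 - 4*t*z + z^2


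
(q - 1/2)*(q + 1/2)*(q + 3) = q^3 + 3*q^2 - q/4 - 3/4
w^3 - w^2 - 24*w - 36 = (w - 6)*(w + 2)*(w + 3)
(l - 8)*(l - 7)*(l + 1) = l^3 - 14*l^2 + 41*l + 56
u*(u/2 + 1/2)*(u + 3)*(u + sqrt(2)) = u^4/2 + sqrt(2)*u^3/2 + 2*u^3 + 3*u^2/2 + 2*sqrt(2)*u^2 + 3*sqrt(2)*u/2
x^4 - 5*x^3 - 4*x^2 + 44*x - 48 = (x - 4)*(x - 2)^2*(x + 3)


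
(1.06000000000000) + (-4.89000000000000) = -3.83000000000000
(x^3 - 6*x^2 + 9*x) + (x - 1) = x^3 - 6*x^2 + 10*x - 1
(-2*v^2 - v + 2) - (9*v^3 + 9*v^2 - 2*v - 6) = -9*v^3 - 11*v^2 + v + 8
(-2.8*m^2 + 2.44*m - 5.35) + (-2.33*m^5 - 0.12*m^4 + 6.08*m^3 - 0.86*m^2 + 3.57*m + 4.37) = -2.33*m^5 - 0.12*m^4 + 6.08*m^3 - 3.66*m^2 + 6.01*m - 0.98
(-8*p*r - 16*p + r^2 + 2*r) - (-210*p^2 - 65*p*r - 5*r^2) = 210*p^2 + 57*p*r - 16*p + 6*r^2 + 2*r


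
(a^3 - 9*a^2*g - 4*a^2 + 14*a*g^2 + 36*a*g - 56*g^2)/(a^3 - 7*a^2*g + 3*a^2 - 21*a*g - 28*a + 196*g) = (a - 2*g)/(a + 7)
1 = 1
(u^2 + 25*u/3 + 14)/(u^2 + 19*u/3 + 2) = (3*u + 7)/(3*u + 1)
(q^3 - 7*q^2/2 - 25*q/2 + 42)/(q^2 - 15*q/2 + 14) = (2*q^2 + q - 21)/(2*q - 7)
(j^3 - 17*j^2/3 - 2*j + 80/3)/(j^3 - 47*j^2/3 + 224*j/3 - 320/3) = (j + 2)/(j - 8)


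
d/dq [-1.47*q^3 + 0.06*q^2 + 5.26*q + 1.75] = -4.41*q^2 + 0.12*q + 5.26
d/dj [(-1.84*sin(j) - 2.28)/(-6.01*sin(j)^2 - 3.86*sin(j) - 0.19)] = (-27.4056*sin(j) + 5.5292*cos(2*j) - 13.9804)*cos(j)/(6.01*sin(j)^2 + 3.86*sin(j) + 0.19)^2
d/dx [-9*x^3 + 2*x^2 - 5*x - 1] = -27*x^2 + 4*x - 5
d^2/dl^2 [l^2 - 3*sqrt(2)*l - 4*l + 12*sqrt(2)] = 2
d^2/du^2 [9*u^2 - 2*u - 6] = 18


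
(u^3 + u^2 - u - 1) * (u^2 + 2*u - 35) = u^5 + 3*u^4 - 34*u^3 - 38*u^2 + 33*u + 35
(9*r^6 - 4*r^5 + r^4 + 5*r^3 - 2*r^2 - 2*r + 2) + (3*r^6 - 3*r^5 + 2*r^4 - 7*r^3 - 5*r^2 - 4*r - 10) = 12*r^6 - 7*r^5 + 3*r^4 - 2*r^3 - 7*r^2 - 6*r - 8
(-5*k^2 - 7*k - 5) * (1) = -5*k^2 - 7*k - 5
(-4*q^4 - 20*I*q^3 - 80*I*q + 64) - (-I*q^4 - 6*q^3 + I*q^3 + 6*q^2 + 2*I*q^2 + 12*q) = -4*q^4 + I*q^4 + 6*q^3 - 21*I*q^3 - 6*q^2 - 2*I*q^2 - 12*q - 80*I*q + 64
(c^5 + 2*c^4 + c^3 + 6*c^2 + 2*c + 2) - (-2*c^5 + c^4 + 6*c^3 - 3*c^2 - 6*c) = 3*c^5 + c^4 - 5*c^3 + 9*c^2 + 8*c + 2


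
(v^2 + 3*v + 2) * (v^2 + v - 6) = v^4 + 4*v^3 - v^2 - 16*v - 12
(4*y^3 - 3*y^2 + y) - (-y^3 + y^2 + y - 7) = 5*y^3 - 4*y^2 + 7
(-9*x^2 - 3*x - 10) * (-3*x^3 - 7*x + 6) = 27*x^5 + 9*x^4 + 93*x^3 - 33*x^2 + 52*x - 60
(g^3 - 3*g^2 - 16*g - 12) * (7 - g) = -g^4 + 10*g^3 - 5*g^2 - 100*g - 84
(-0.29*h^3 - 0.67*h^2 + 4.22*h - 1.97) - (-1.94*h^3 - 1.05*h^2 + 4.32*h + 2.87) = 1.65*h^3 + 0.38*h^2 - 0.100000000000001*h - 4.84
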